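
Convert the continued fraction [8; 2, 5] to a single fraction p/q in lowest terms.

Fold from the inside: start with 5/1.
  2 + 1/5 = 11/5
  8 + 5/11 = 93/11

93/11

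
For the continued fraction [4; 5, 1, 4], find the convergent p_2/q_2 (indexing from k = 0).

Using pₖ = aₖpₖ₋₁ + pₖ₋₂, qₖ = aₖqₖ₋₁ + qₖ₋₂ (with p₋₁=1, p₋₂=0, q₋₁=0, q₋₂=1):
  k=0: a=4, p=4, q=1
  k=1: a=5, p=21, q=5
  k=2: a=1, p=25, q=6

25/6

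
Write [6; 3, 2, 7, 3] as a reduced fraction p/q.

1025/163

Using pₖ = aₖpₖ₋₁ + pₖ₋₂ and qₖ = aₖqₖ₋₁ + qₖ₋₂:
  k=0: a=6, p=6, q=1
  k=1: a=3, p=19, q=3
  k=2: a=2, p=44, q=7
  k=3: a=7, p=327, q=52
  k=4: a=3, p=1025, q=163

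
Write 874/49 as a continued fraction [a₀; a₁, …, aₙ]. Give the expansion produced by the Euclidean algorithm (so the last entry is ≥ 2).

874 = 17×49 + 41
49 = 1×41 + 8
41 = 5×8 + 1
8 = 8×1 + 0  (stop)
So 874/49 = [17; 1, 5, 8].

[17; 1, 5, 8]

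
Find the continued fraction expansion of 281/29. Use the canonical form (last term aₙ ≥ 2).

[9; 1, 2, 4, 2]

281 = 9·29 + 20
29 = 1·20 + 9
20 = 2·9 + 2
9 = 4·2 + 1
2 = 2·1 + 0  (stop)
So 281/29 = [9; 1, 2, 4, 2].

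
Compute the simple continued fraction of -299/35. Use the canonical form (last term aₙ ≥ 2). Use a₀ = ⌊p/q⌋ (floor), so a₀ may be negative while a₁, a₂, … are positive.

-299 = -9·35 + 16
35 = 2·16 + 3
16 = 5·3 + 1
3 = 3·1 + 0  (stop)
So -299/35 = [-9; 2, 5, 3].

[-9; 2, 5, 3]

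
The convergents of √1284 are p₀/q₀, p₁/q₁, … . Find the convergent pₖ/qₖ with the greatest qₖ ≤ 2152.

77005/2149

√1284 = [35; 1, 4, 1, 70, …] (period length 4).
Convergents:
  p_0/q_0 = 35/1
  p_1/q_1 = 36/1
  p_2/q_2 = 179/5
  p_3/q_3 = 215/6
  p_4/q_4 = 15229/425
  p_5/q_5 = 15444/431
  p_6/q_6 = 77005/2149
  p_7/q_7 = 92449/2580
q_6 = 2149 ≤ 2152 < 2580 = q_7, so the answer is 77005/2149.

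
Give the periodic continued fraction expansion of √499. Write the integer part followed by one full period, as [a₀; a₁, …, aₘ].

[22; 2, 1, 21, 1, 2, 44]

a₀ = ⌊√499⌋ = 22.
With m₀=0, d₀=1 and mₖ₊₁ = dₖaₖ − mₖ, dₖ₊₁ = (n − mₖ₊₁²)/dₖ, aₖ₊₁ = ⌊(a₀+mₖ₊₁)/dₖ₊₁⌋:
  k=1: m=22, d=15, a=2
  k=2: m=8, d=29, a=1
  k=3: m=21, d=2, a=21
  k=4: m=21, d=29, a=1
  k=5: m=8, d=15, a=2
  k=6: m=22, d=1, a=44
d=1 and a=2a₀=44 at k=6, so the next step gives (m, d) = (22, 15) again — its k=1 value — and the period has length 6.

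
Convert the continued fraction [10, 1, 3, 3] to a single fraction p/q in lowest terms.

Fold from the inside: start with 3/1.
  3 + 1/3 = 10/3
  1 + 3/10 = 13/10
  10 + 10/13 = 140/13

140/13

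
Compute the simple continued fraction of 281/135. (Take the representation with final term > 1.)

[2; 12, 3, 1, 2]

281 = 2×135 + 11
135 = 12×11 + 3
11 = 3×3 + 2
3 = 1×2 + 1
2 = 2×1 + 0  (stop)
So 281/135 = [2; 12, 3, 1, 2].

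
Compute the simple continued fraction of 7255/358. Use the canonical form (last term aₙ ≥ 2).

7255 = 20·358 + 95
358 = 3·95 + 73
95 = 1·73 + 22
73 = 3·22 + 7
22 = 3·7 + 1
7 = 7·1 + 0  (stop)
So 7255/358 = [20; 3, 1, 3, 3, 7].

[20; 3, 1, 3, 3, 7]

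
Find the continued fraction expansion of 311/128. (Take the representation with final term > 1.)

[2; 2, 3, 18]

311 = 2·128 + 55
128 = 2·55 + 18
55 = 3·18 + 1
18 = 18·1 + 0  (stop)
So 311/128 = [2; 2, 3, 18].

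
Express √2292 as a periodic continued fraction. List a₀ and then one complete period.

a₀ = ⌊√2292⌋ = 47.

[47; 1, 6, 1, 94]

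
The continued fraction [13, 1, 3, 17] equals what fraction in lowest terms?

Using pₖ = aₖpₖ₋₁ + pₖ₋₂ and qₖ = aₖqₖ₋₁ + qₖ₋₂:
  k=0: a=13, p=13, q=1
  k=1: a=1, p=14, q=1
  k=2: a=3, p=55, q=4
  k=3: a=17, p=949, q=69

949/69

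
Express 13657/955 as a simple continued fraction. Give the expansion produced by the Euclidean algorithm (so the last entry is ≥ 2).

[14; 3, 3, 18, 1, 4]

13657 = 14×955 + 287
955 = 3×287 + 94
287 = 3×94 + 5
94 = 18×5 + 4
5 = 1×4 + 1
4 = 4×1 + 0  (stop)
So 13657/955 = [14; 3, 3, 18, 1, 4].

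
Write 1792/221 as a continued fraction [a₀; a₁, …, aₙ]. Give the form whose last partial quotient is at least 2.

1792 = 8·221 + 24
221 = 9·24 + 5
24 = 4·5 + 4
5 = 1·4 + 1
4 = 4·1 + 0  (stop)
So 1792/221 = [8; 9, 4, 1, 4].

[8; 9, 4, 1, 4]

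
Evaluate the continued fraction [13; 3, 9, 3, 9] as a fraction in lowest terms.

10804/811

Fold from the inside: start with 9/1.
  3 + 1/9 = 28/9
  9 + 9/28 = 261/28
  3 + 28/261 = 811/261
  13 + 261/811 = 10804/811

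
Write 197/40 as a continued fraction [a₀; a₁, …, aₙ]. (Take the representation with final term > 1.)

[4; 1, 12, 3]

197 = 4×40 + 37
40 = 1×37 + 3
37 = 12×3 + 1
3 = 3×1 + 0  (stop)
So 197/40 = [4; 1, 12, 3].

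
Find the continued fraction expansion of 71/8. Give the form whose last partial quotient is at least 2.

71 = 8×8 + 7
8 = 1×7 + 1
7 = 7×1 + 0  (stop)
So 71/8 = [8; 1, 7].

[8; 1, 7]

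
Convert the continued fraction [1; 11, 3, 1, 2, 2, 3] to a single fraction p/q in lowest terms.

Fold from the inside: start with 3/1.
  2 + 1/3 = 7/3
  2 + 3/7 = 17/7
  1 + 7/17 = 24/17
  3 + 17/24 = 89/24
  11 + 24/89 = 1003/89
  1 + 89/1003 = 1092/1003

1092/1003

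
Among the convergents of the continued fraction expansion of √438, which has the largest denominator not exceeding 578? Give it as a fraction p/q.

11992/573

√438 = [20; 1, 12, 1, 40, …] (period length 4).
Convergents:
  p_0/q_0 = 20/1
  p_1/q_1 = 21/1
  p_2/q_2 = 272/13
  p_3/q_3 = 293/14
  p_4/q_4 = 11992/573
  p_5/q_5 = 12285/587
q_4 = 573 ≤ 578 < 587 = q_5, so the answer is 11992/573.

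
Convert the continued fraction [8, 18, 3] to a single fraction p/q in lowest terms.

Using pₖ = aₖpₖ₋₁ + pₖ₋₂ and qₖ = aₖqₖ₋₁ + qₖ₋₂:
  k=0: a=8, p=8, q=1
  k=1: a=18, p=145, q=18
  k=2: a=3, p=443, q=55

443/55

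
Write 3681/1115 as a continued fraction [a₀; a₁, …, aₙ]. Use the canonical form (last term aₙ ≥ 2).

3681 = 3×1115 + 336
1115 = 3×336 + 107
336 = 3×107 + 15
107 = 7×15 + 2
15 = 7×2 + 1
2 = 2×1 + 0  (stop)
So 3681/1115 = [3; 3, 3, 7, 7, 2].

[3; 3, 3, 7, 7, 2]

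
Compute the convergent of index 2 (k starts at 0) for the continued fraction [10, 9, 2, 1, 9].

Using pₖ = aₖpₖ₋₁ + pₖ₋₂, qₖ = aₖqₖ₋₁ + qₖ₋₂ (with p₋₁=1, p₋₂=0, q₋₁=0, q₋₂=1):
  k=0: a=10, p=10, q=1
  k=1: a=9, p=91, q=9
  k=2: a=2, p=192, q=19

192/19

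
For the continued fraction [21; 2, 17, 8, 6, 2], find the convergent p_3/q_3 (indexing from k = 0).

Using pₖ = aₖpₖ₋₁ + pₖ₋₂, qₖ = aₖqₖ₋₁ + qₖ₋₂ (with p₋₁=1, p₋₂=0, q₋₁=0, q₋₂=1):
  k=0: a=21, p=21, q=1
  k=1: a=2, p=43, q=2
  k=2: a=17, p=752, q=35
  k=3: a=8, p=6059, q=282

6059/282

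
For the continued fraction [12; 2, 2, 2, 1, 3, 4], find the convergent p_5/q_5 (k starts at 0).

Using pₖ = aₖpₖ₋₁ + pₖ₋₂, qₖ = aₖqₖ₋₁ + qₖ₋₂ (with p₋₁=1, p₋₂=0, q₋₁=0, q₋₂=1):
  k=0: a=12, p=12, q=1
  k=1: a=2, p=25, q=2
  k=2: a=2, p=62, q=5
  k=3: a=2, p=149, q=12
  k=4: a=1, p=211, q=17
  k=5: a=3, p=782, q=63

782/63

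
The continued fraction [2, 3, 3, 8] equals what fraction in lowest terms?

Fold from the inside: start with 8/1.
  3 + 1/8 = 25/8
  3 + 8/25 = 83/25
  2 + 25/83 = 191/83

191/83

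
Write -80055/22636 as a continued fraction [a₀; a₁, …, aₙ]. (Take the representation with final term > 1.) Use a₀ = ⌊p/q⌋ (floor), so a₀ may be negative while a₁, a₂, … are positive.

[-4; 2, 6, 3, 15, 2, 5, 3]

-80055 = -4×22636 + 10489
22636 = 2×10489 + 1658
10489 = 6×1658 + 541
1658 = 3×541 + 35
541 = 15×35 + 16
35 = 2×16 + 3
16 = 5×3 + 1
3 = 3×1 + 0  (stop)
So -80055/22636 = [-4; 2, 6, 3, 15, 2, 5, 3].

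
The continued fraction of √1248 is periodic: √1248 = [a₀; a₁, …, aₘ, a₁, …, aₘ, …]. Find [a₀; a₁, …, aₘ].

a₀ = ⌊√1248⌋ = 35.
With m₀=0, d₀=1 and mₖ₊₁ = dₖaₖ − mₖ, dₖ₊₁ = (n − mₖ₊₁²)/dₖ, aₖ₊₁ = ⌊(a₀+mₖ₊₁)/dₖ₊₁⌋:
  k=1: m=35, d=23, a=3
  k=2: m=34, d=4, a=17
  k=3: m=34, d=23, a=3
  k=4: m=35, d=1, a=70
d=1 and a=2a₀=70 at k=4, so the next step gives (m, d) = (35, 23) again — its k=1 value — and the period has length 4.

[35; 3, 17, 3, 70]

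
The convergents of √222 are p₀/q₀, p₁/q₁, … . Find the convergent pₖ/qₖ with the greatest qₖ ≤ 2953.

√222 = [14; 1, 8, 1, 28, …] (period length 4).
Convergents:
  p_0/q_0 = 14/1
  p_1/q_1 = 15/1
  p_2/q_2 = 134/9
  p_3/q_3 = 149/10
  p_4/q_4 = 4306/289
  p_5/q_5 = 4455/299
  p_6/q_6 = 39946/2681
  p_7/q_7 = 44401/2980
q_6 = 2681 ≤ 2953 < 2980 = q_7, so the answer is 39946/2681.

39946/2681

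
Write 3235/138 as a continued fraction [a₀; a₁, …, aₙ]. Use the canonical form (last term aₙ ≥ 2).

[23; 2, 3, 1, 4, 3]

3235 = 23*138 + 61
138 = 2*61 + 16
61 = 3*16 + 13
16 = 1*13 + 3
13 = 4*3 + 1
3 = 3*1 + 0  (stop)
So 3235/138 = [23; 2, 3, 1, 4, 3].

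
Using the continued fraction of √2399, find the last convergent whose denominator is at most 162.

√2399 = [48; 1, 47, 1, 96, …] (period length 4).
Convergents:
  p_0/q_0 = 48/1
  p_1/q_1 = 49/1
  p_2/q_2 = 2351/48
  p_3/q_3 = 2400/49
  p_4/q_4 = 232751/4752
q_3 = 49 ≤ 162 < 4752 = q_4, so the answer is 2400/49.

2400/49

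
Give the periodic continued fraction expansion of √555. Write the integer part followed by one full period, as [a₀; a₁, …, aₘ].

[23; 1, 1, 3, 1, 3, 1, 1, 46]

a₀ = ⌊√555⌋ = 23.
With m₀=0, d₀=1 and mₖ₊₁ = dₖaₖ − mₖ, dₖ₊₁ = (n − mₖ₊₁²)/dₖ, aₖ₊₁ = ⌊(a₀+mₖ₊₁)/dₖ₊₁⌋:
  k=1: m=23, d=26, a=1
  k=2: m=3, d=21, a=1
  k=3: m=18, d=11, a=3
  k=4: m=15, d=30, a=1
  k=5: m=15, d=11, a=3
  k=6: m=18, d=21, a=1
  k=7: m=3, d=26, a=1
  k=8: m=23, d=1, a=46
d=1 and a=2a₀=46 at k=8, so the next step gives (m, d) = (23, 26) again — its k=1 value — and the period has length 8.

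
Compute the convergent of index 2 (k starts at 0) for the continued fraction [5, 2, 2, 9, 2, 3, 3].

Using pₖ = aₖpₖ₋₁ + pₖ₋₂, qₖ = aₖqₖ₋₁ + qₖ₋₂ (with p₋₁=1, p₋₂=0, q₋₁=0, q₋₂=1):
  k=0: a=5, p=5, q=1
  k=1: a=2, p=11, q=2
  k=2: a=2, p=27, q=5

27/5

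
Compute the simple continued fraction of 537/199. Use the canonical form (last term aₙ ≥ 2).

[2; 1, 2, 3, 6, 3]

537 = 2·199 + 139
199 = 1·139 + 60
139 = 2·60 + 19
60 = 3·19 + 3
19 = 6·3 + 1
3 = 3·1 + 0  (stop)
So 537/199 = [2; 1, 2, 3, 6, 3].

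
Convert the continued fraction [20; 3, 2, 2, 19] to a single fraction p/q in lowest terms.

6697/330

Using pₖ = aₖpₖ₋₁ + pₖ₋₂ and qₖ = aₖqₖ₋₁ + qₖ₋₂:
  k=0: a=20, p=20, q=1
  k=1: a=3, p=61, q=3
  k=2: a=2, p=142, q=7
  k=3: a=2, p=345, q=17
  k=4: a=19, p=6697, q=330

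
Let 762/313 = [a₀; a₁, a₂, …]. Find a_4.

762 = 2·313 + 136   →  a_0 = 2
313 = 2·136 + 41   →  a_1 = 2
136 = 3·41 + 13   →  a_2 = 3
41 = 3·13 + 2   →  a_3 = 3
13 = 6·2 + 1   →  a_4 = 6

6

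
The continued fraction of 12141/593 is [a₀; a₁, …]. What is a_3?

15

12141 = 20·593 + 281   →  a_0 = 20
593 = 2·281 + 31   →  a_1 = 2
281 = 9·31 + 2   →  a_2 = 9
31 = 15·2 + 1   →  a_3 = 15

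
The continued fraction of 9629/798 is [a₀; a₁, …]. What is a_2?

17

9629 = 12·798 + 53   →  a_0 = 12
798 = 15·53 + 3   →  a_1 = 15
53 = 17·3 + 2   →  a_2 = 17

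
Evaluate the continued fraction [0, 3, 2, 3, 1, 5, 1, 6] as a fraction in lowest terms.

418/1439

Fold from the inside: start with 6/1.
  1 + 1/6 = 7/6
  5 + 6/7 = 41/7
  1 + 7/41 = 48/41
  3 + 41/48 = 185/48
  2 + 48/185 = 418/185
  3 + 185/418 = 1439/418
  0 + 418/1439 = 418/1439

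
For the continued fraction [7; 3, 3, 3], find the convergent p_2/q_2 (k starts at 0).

73/10

Using pₖ = aₖpₖ₋₁ + pₖ₋₂, qₖ = aₖqₖ₋₁ + qₖ₋₂ (with p₋₁=1, p₋₂=0, q₋₁=0, q₋₂=1):
  k=0: a=7, p=7, q=1
  k=1: a=3, p=22, q=3
  k=2: a=3, p=73, q=10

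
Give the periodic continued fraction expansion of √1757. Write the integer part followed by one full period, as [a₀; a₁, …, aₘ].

a₀ = ⌊√1757⌋ = 41.
With m₀=0, d₀=1 and mₖ₊₁ = dₖaₖ − mₖ, dₖ₊₁ = (n − mₖ₊₁²)/dₖ, aₖ₊₁ = ⌊(a₀+mₖ₊₁)/dₖ₊₁⌋:
  k=1: m=41, d=76, a=1
  k=2: m=35, d=7, a=10
  k=3: m=35, d=76, a=1
  k=4: m=41, d=1, a=82
d=1 and a=2a₀=82 at k=4, so the next step gives (m, d) = (41, 76) again — its k=1 value — and the period has length 4.

[41; 1, 10, 1, 82]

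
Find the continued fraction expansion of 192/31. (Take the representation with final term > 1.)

[6; 5, 6]

192 = 6*31 + 6
31 = 5*6 + 1
6 = 6*1 + 0  (stop)
So 192/31 = [6; 5, 6].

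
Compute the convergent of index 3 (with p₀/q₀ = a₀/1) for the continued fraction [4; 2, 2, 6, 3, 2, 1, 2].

Using pₖ = aₖpₖ₋₁ + pₖ₋₂, qₖ = aₖqₖ₋₁ + qₖ₋₂ (with p₋₁=1, p₋₂=0, q₋₁=0, q₋₂=1):
  k=0: a=4, p=4, q=1
  k=1: a=2, p=9, q=2
  k=2: a=2, p=22, q=5
  k=3: a=6, p=141, q=32

141/32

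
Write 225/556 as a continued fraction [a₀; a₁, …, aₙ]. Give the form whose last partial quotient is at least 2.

225 = 0×556 + 225
556 = 2×225 + 106
225 = 2×106 + 13
106 = 8×13 + 2
13 = 6×2 + 1
2 = 2×1 + 0  (stop)
So 225/556 = [0; 2, 2, 8, 6, 2].

[0; 2, 2, 8, 6, 2]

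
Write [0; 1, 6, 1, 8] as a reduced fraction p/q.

Using pₖ = aₖpₖ₋₁ + pₖ₋₂ and qₖ = aₖqₖ₋₁ + qₖ₋₂:
  k=0: a=0, p=0, q=1
  k=1: a=1, p=1, q=1
  k=2: a=6, p=6, q=7
  k=3: a=1, p=7, q=8
  k=4: a=8, p=62, q=71

62/71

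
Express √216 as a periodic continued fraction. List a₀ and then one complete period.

a₀ = ⌊√216⌋ = 14.
With m₀=0, d₀=1 and mₖ₊₁ = dₖaₖ − mₖ, dₖ₊₁ = (n − mₖ₊₁²)/dₖ, aₖ₊₁ = ⌊(a₀+mₖ₊₁)/dₖ₊₁⌋:
  k=1: m=14, d=20, a=1
  k=2: m=6, d=9, a=2
  k=3: m=12, d=8, a=3
  k=4: m=12, d=9, a=2
  k=5: m=6, d=20, a=1
  k=6: m=14, d=1, a=28
d=1 and a=2a₀=28 at k=6, so the next step gives (m, d) = (14, 20) again — its k=1 value — and the period has length 6.

[14; 1, 2, 3, 2, 1, 28]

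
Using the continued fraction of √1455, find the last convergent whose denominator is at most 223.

√1455 = [38; 6, 1, 11, 1, 6, 76, …] (period length 6).
Convergents:
  p_0/q_0 = 38/1
  p_1/q_1 = 229/6
  p_2/q_2 = 267/7
  p_3/q_3 = 3166/83
  p_4/q_4 = 3433/90
  p_5/q_5 = 23764/623
q_4 = 90 ≤ 223 < 623 = q_5, so the answer is 3433/90.

3433/90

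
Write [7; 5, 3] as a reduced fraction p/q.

115/16

Using pₖ = aₖpₖ₋₁ + pₖ₋₂ and qₖ = aₖqₖ₋₁ + qₖ₋₂:
  k=0: a=7, p=7, q=1
  k=1: a=5, p=36, q=5
  k=2: a=3, p=115, q=16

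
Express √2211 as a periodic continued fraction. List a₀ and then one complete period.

a₀ = ⌊√2211⌋ = 47.
With m₀=0, d₀=1 and mₖ₊₁ = dₖaₖ − mₖ, dₖ₊₁ = (n − mₖ₊₁²)/dₖ, aₖ₊₁ = ⌊(a₀+mₖ₊₁)/dₖ₊₁⌋:
  k=1: m=47, d=2, a=47
  k=2: m=47, d=1, a=94
d=1 and a=2a₀=94 at k=2, so the next step gives (m, d) = (47, 2) again — its k=1 value — and the period has length 2.

[47; 47, 94]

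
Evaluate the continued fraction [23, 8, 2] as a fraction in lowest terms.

Using pₖ = aₖpₖ₋₁ + pₖ₋₂ and qₖ = aₖqₖ₋₁ + qₖ₋₂:
  k=0: a=23, p=23, q=1
  k=1: a=8, p=185, q=8
  k=2: a=2, p=393, q=17

393/17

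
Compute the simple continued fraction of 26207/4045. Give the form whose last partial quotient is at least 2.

26207 = 6×4045 + 1937
4045 = 2×1937 + 171
1937 = 11×171 + 56
171 = 3×56 + 3
56 = 18×3 + 2
3 = 1×2 + 1
2 = 2×1 + 0  (stop)
So 26207/4045 = [6; 2, 11, 3, 18, 1, 2].

[6; 2, 11, 3, 18, 1, 2]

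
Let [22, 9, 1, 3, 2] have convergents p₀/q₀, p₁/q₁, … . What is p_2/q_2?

221/10

Using pₖ = aₖpₖ₋₁ + pₖ₋₂, qₖ = aₖqₖ₋₁ + qₖ₋₂ (with p₋₁=1, p₋₂=0, q₋₁=0, q₋₂=1):
  k=0: a=22, p=22, q=1
  k=1: a=9, p=199, q=9
  k=2: a=1, p=221, q=10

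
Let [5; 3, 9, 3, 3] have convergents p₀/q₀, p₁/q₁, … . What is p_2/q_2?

149/28

Using pₖ = aₖpₖ₋₁ + pₖ₋₂, qₖ = aₖqₖ₋₁ + qₖ₋₂ (with p₋₁=1, p₋₂=0, q₋₁=0, q₋₂=1):
  k=0: a=5, p=5, q=1
  k=1: a=3, p=16, q=3
  k=2: a=9, p=149, q=28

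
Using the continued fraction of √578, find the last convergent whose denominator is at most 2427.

√578 = [24; 24, 48, …] (period length 2).
Convergents:
  p_0/q_0 = 24/1
  p_1/q_1 = 577/24
  p_2/q_2 = 27720/1153
  p_3/q_3 = 665857/27696
q_2 = 1153 ≤ 2427 < 27696 = q_3, so the answer is 27720/1153.

27720/1153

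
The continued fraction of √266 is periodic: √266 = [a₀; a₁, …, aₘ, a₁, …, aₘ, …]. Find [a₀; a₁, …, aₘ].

[16; 3, 4, 3, 32]

a₀ = ⌊√266⌋ = 16.
With m₀=0, d₀=1 and mₖ₊₁ = dₖaₖ − mₖ, dₖ₊₁ = (n − mₖ₊₁²)/dₖ, aₖ₊₁ = ⌊(a₀+mₖ₊₁)/dₖ₊₁⌋:
  k=1: m=16, d=10, a=3
  k=2: m=14, d=7, a=4
  k=3: m=14, d=10, a=3
  k=4: m=16, d=1, a=32
d=1 and a=2a₀=32 at k=4, so the next step gives (m, d) = (16, 10) again — its k=1 value — and the period has length 4.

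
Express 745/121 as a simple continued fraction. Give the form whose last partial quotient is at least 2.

[6; 6, 2, 1, 2, 2]

745 = 6·121 + 19
121 = 6·19 + 7
19 = 2·7 + 5
7 = 1·5 + 2
5 = 2·2 + 1
2 = 2·1 + 0  (stop)
So 745/121 = [6; 6, 2, 1, 2, 2].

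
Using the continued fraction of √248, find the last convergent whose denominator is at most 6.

63/4

√248 = [15; 1, 2, 1, 30, …] (period length 4).
Convergents:
  p_0/q_0 = 15/1
  p_1/q_1 = 16/1
  p_2/q_2 = 47/3
  p_3/q_3 = 63/4
  p_4/q_4 = 1937/123
q_3 = 4 ≤ 6 < 123 = q_4, so the answer is 63/4.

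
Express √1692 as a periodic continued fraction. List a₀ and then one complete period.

a₀ = ⌊√1692⌋ = 41.
With m₀=0, d₀=1 and mₖ₊₁ = dₖaₖ − mₖ, dₖ₊₁ = (n − mₖ₊₁²)/dₖ, aₖ₊₁ = ⌊(a₀+mₖ₊₁)/dₖ₊₁⌋:
  k=1: m=41, d=11, a=7
  k=2: m=36, d=36, a=2
  k=3: m=36, d=11, a=7
  k=4: m=41, d=1, a=82
d=1 and a=2a₀=82 at k=4, so the next step gives (m, d) = (41, 11) again — its k=1 value — and the period has length 4.

[41; 7, 2, 7, 82]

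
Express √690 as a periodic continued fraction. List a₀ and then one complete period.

a₀ = ⌊√690⌋ = 26.
With m₀=0, d₀=1 and mₖ₊₁ = dₖaₖ − mₖ, dₖ₊₁ = (n − mₖ₊₁²)/dₖ, aₖ₊₁ = ⌊(a₀+mₖ₊₁)/dₖ₊₁⌋:
  k=1: m=26, d=14, a=3
  k=2: m=16, d=31, a=1
  k=3: m=15, d=15, a=2
  k=4: m=15, d=31, a=1
  k=5: m=16, d=14, a=3
  k=6: m=26, d=1, a=52
d=1 and a=2a₀=52 at k=6, so the next step gives (m, d) = (26, 14) again — its k=1 value — and the period has length 6.

[26; 3, 1, 2, 1, 3, 52]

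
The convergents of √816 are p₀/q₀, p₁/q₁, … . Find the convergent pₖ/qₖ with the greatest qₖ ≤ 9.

200/7

√816 = [28; 1, 1, 3, 3, 3, 1, 1, 56, …] (period length 8).
Convergents:
  p_0/q_0 = 28/1
  p_1/q_1 = 29/1
  p_2/q_2 = 57/2
  p_3/q_3 = 200/7
  p_4/q_4 = 657/23
q_3 = 7 ≤ 9 < 23 = q_4, so the answer is 200/7.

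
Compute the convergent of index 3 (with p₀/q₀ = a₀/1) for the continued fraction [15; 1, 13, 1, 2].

Using pₖ = aₖpₖ₋₁ + pₖ₋₂, qₖ = aₖqₖ₋₁ + qₖ₋₂ (with p₋₁=1, p₋₂=0, q₋₁=0, q₋₂=1):
  k=0: a=15, p=15, q=1
  k=1: a=1, p=16, q=1
  k=2: a=13, p=223, q=14
  k=3: a=1, p=239, q=15

239/15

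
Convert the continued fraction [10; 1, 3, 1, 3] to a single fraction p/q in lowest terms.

Fold from the inside: start with 3/1.
  1 + 1/3 = 4/3
  3 + 3/4 = 15/4
  1 + 4/15 = 19/15
  10 + 15/19 = 205/19

205/19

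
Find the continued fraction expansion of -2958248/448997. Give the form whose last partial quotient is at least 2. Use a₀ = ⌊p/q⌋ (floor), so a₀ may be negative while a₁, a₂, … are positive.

-2958248 = -7×448997 + 184731
448997 = 2×184731 + 79535
184731 = 2×79535 + 25661
79535 = 3×25661 + 2552
25661 = 10×2552 + 141
2552 = 18×141 + 14
141 = 10×14 + 1
14 = 14×1 + 0  (stop)
So -2958248/448997 = [-7; 2, 2, 3, 10, 18, 10, 14].

[-7; 2, 2, 3, 10, 18, 10, 14]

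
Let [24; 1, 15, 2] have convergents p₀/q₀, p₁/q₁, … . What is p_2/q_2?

Using pₖ = aₖpₖ₋₁ + pₖ₋₂, qₖ = aₖqₖ₋₁ + qₖ₋₂ (with p₋₁=1, p₋₂=0, q₋₁=0, q₋₂=1):
  k=0: a=24, p=24, q=1
  k=1: a=1, p=25, q=1
  k=2: a=15, p=399, q=16

399/16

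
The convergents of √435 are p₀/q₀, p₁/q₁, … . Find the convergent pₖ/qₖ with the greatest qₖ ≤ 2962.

42631/2044

√435 = [20; 1, 5, 1, 40, …] (period length 4).
Convergents:
  p_0/q_0 = 20/1
  p_1/q_1 = 21/1
  p_2/q_2 = 125/6
  p_3/q_3 = 146/7
  p_4/q_4 = 5965/286
  p_5/q_5 = 6111/293
  p_6/q_6 = 36520/1751
  p_7/q_7 = 42631/2044
  p_8/q_8 = 1741760/83511
q_7 = 2044 ≤ 2962 < 83511 = q_8, so the answer is 42631/2044.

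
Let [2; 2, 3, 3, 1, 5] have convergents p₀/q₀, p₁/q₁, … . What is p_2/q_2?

Using pₖ = aₖpₖ₋₁ + pₖ₋₂, qₖ = aₖqₖ₋₁ + qₖ₋₂ (with p₋₁=1, p₋₂=0, q₋₁=0, q₋₂=1):
  k=0: a=2, p=2, q=1
  k=1: a=2, p=5, q=2
  k=2: a=3, p=17, q=7

17/7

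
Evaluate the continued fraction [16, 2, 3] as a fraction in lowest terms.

115/7

Using pₖ = aₖpₖ₋₁ + pₖ₋₂ and qₖ = aₖqₖ₋₁ + qₖ₋₂:
  k=0: a=16, p=16, q=1
  k=1: a=2, p=33, q=2
  k=2: a=3, p=115, q=7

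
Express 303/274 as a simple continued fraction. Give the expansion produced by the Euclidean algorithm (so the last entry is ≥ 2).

303 = 1*274 + 29
274 = 9*29 + 13
29 = 2*13 + 3
13 = 4*3 + 1
3 = 3*1 + 0  (stop)
So 303/274 = [1; 9, 2, 4, 3].

[1; 9, 2, 4, 3]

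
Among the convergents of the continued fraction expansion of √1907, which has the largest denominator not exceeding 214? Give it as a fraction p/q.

5677/130

√1907 = [43; 1, 2, 43, 2, 1, 86, …] (period length 6).
Convergents:
  p_0/q_0 = 43/1
  p_1/q_1 = 44/1
  p_2/q_2 = 131/3
  p_3/q_3 = 5677/130
  p_4/q_4 = 11485/263
q_3 = 130 ≤ 214 < 263 = q_4, so the answer is 5677/130.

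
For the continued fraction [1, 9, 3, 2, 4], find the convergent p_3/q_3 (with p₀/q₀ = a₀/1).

72/65

Using pₖ = aₖpₖ₋₁ + pₖ₋₂, qₖ = aₖqₖ₋₁ + qₖ₋₂ (with p₋₁=1, p₋₂=0, q₋₁=0, q₋₂=1):
  k=0: a=1, p=1, q=1
  k=1: a=9, p=10, q=9
  k=2: a=3, p=31, q=28
  k=3: a=2, p=72, q=65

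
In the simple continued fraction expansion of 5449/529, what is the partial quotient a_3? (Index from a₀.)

5449 = 10·529 + 159   →  a_0 = 10
529 = 3·159 + 52   →  a_1 = 3
159 = 3·52 + 3   →  a_2 = 3
52 = 17·3 + 1   →  a_3 = 17

17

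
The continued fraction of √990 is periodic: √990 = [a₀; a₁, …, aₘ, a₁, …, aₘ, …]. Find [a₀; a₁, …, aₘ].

a₀ = ⌊√990⌋ = 31.

[31; 2, 6, 2, 62]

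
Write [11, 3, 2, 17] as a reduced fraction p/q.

1377/122

Using pₖ = aₖpₖ₋₁ + pₖ₋₂ and qₖ = aₖqₖ₋₁ + qₖ₋₂:
  k=0: a=11, p=11, q=1
  k=1: a=3, p=34, q=3
  k=2: a=2, p=79, q=7
  k=3: a=17, p=1377, q=122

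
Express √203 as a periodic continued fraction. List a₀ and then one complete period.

a₀ = ⌊√203⌋ = 14.
With m₀=0, d₀=1 and mₖ₊₁ = dₖaₖ − mₖ, dₖ₊₁ = (n − mₖ₊₁²)/dₖ, aₖ₊₁ = ⌊(a₀+mₖ₊₁)/dₖ₊₁⌋:
  k=1: m=14, d=7, a=4
  k=2: m=14, d=1, a=28
d=1 and a=2a₀=28 at k=2, so the next step gives (m, d) = (14, 7) again — its k=1 value — and the period has length 2.

[14; 4, 28]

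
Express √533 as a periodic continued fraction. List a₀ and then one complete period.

[23; 11, 1, 1, 11, 46]

a₀ = ⌊√533⌋ = 23.
With m₀=0, d₀=1 and mₖ₊₁ = dₖaₖ − mₖ, dₖ₊₁ = (n − mₖ₊₁²)/dₖ, aₖ₊₁ = ⌊(a₀+mₖ₊₁)/dₖ₊₁⌋:
  k=1: m=23, d=4, a=11
  k=2: m=21, d=23, a=1
  k=3: m=2, d=23, a=1
  k=4: m=21, d=4, a=11
  k=5: m=23, d=1, a=46
d=1 and a=2a₀=46 at k=5, so the next step gives (m, d) = (23, 4) again — its k=1 value — and the period has length 5.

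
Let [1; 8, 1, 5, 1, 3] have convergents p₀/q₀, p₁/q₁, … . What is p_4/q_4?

Using pₖ = aₖpₖ₋₁ + pₖ₋₂, qₖ = aₖqₖ₋₁ + qₖ₋₂ (with p₋₁=1, p₋₂=0, q₋₁=0, q₋₂=1):
  k=0: a=1, p=1, q=1
  k=1: a=8, p=9, q=8
  k=2: a=1, p=10, q=9
  k=3: a=5, p=59, q=53
  k=4: a=1, p=69, q=62

69/62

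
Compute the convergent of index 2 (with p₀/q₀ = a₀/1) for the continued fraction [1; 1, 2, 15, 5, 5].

5/3

Using pₖ = aₖpₖ₋₁ + pₖ₋₂, qₖ = aₖqₖ₋₁ + qₖ₋₂ (with p₋₁=1, p₋₂=0, q₋₁=0, q₋₂=1):
  k=0: a=1, p=1, q=1
  k=1: a=1, p=2, q=1
  k=2: a=2, p=5, q=3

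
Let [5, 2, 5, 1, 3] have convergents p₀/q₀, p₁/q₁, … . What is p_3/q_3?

71/13

Using pₖ = aₖpₖ₋₁ + pₖ₋₂, qₖ = aₖqₖ₋₁ + qₖ₋₂ (with p₋₁=1, p₋₂=0, q₋₁=0, q₋₂=1):
  k=0: a=5, p=5, q=1
  k=1: a=2, p=11, q=2
  k=2: a=5, p=60, q=11
  k=3: a=1, p=71, q=13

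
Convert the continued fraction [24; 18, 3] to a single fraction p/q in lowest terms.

1323/55

Using pₖ = aₖpₖ₋₁ + pₖ₋₂ and qₖ = aₖqₖ₋₁ + qₖ₋₂:
  k=0: a=24, p=24, q=1
  k=1: a=18, p=433, q=18
  k=2: a=3, p=1323, q=55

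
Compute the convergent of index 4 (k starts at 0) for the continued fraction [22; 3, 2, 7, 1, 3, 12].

Using pₖ = aₖpₖ₋₁ + pₖ₋₂, qₖ = aₖqₖ₋₁ + qₖ₋₂ (with p₋₁=1, p₋₂=0, q₋₁=0, q₋₂=1):
  k=0: a=22, p=22, q=1
  k=1: a=3, p=67, q=3
  k=2: a=2, p=156, q=7
  k=3: a=7, p=1159, q=52
  k=4: a=1, p=1315, q=59

1315/59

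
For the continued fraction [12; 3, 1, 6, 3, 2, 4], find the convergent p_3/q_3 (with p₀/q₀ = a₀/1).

Using pₖ = aₖpₖ₋₁ + pₖ₋₂, qₖ = aₖqₖ₋₁ + qₖ₋₂ (with p₋₁=1, p₋₂=0, q₋₁=0, q₋₂=1):
  k=0: a=12, p=12, q=1
  k=1: a=3, p=37, q=3
  k=2: a=1, p=49, q=4
  k=3: a=6, p=331, q=27

331/27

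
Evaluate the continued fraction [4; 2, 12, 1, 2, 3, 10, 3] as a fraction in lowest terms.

37735/8421

Fold from the inside: start with 3/1.
  10 + 1/3 = 31/3
  3 + 3/31 = 96/31
  2 + 31/96 = 223/96
  1 + 96/223 = 319/223
  12 + 223/319 = 4051/319
  2 + 319/4051 = 8421/4051
  4 + 4051/8421 = 37735/8421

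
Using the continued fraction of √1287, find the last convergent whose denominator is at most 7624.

√1287 = [35; 1, 6, 1, 70, …] (period length 4).
Convergents:
  p_0/q_0 = 35/1
  p_1/q_1 = 36/1
  p_2/q_2 = 251/7
  p_3/q_3 = 287/8
  p_4/q_4 = 20341/567
  p_5/q_5 = 20628/575
  p_6/q_6 = 144109/4017
  p_7/q_7 = 164737/4592
  p_8/q_8 = 11675699/325457
q_7 = 4592 ≤ 7624 < 325457 = q_8, so the answer is 164737/4592.

164737/4592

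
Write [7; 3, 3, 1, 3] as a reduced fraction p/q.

358/49

Fold from the inside: start with 3/1.
  1 + 1/3 = 4/3
  3 + 3/4 = 15/4
  3 + 4/15 = 49/15
  7 + 15/49 = 358/49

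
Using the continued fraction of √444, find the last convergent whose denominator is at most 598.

√444 = [21; 14, 42, …] (period length 2).
Convergents:
  p_0/q_0 = 21/1
  p_1/q_1 = 295/14
  p_2/q_2 = 12411/589
  p_3/q_3 = 174049/8260
q_2 = 589 ≤ 598 < 8260 = q_3, so the answer is 12411/589.

12411/589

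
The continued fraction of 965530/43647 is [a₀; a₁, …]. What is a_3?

965530 = 22·43647 + 5296   →  a_0 = 22
43647 = 8·5296 + 1279   →  a_1 = 8
5296 = 4·1279 + 180   →  a_2 = 4
1279 = 7·180 + 19   →  a_3 = 7

7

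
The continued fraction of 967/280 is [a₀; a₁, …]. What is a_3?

967 = 3·280 + 127   →  a_0 = 3
280 = 2·127 + 26   →  a_1 = 2
127 = 4·26 + 23   →  a_2 = 4
26 = 1·23 + 3   →  a_3 = 1

1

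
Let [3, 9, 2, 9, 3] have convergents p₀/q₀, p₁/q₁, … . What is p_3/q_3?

Using pₖ = aₖpₖ₋₁ + pₖ₋₂, qₖ = aₖqₖ₋₁ + qₖ₋₂ (with p₋₁=1, p₋₂=0, q₋₁=0, q₋₂=1):
  k=0: a=3, p=3, q=1
  k=1: a=9, p=28, q=9
  k=2: a=2, p=59, q=19
  k=3: a=9, p=559, q=180

559/180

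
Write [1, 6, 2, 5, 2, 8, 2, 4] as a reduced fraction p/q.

Fold from the inside: start with 4/1.
  2 + 1/4 = 9/4
  8 + 4/9 = 76/9
  2 + 9/76 = 161/76
  5 + 76/161 = 881/161
  2 + 161/881 = 1923/881
  6 + 881/1923 = 12419/1923
  1 + 1923/12419 = 14342/12419

14342/12419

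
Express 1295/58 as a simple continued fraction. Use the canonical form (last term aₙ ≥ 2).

[22; 3, 19]

1295 = 22×58 + 19
58 = 3×19 + 1
19 = 19×1 + 0  (stop)
So 1295/58 = [22; 3, 19].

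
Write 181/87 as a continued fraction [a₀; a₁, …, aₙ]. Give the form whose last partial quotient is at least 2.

181 = 2·87 + 7
87 = 12·7 + 3
7 = 2·3 + 1
3 = 3·1 + 0  (stop)
So 181/87 = [2; 12, 2, 3].

[2; 12, 2, 3]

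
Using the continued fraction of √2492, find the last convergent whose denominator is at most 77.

√2492 = [49; 1, 11, 2, 24, 2, 11, 1, 98, …] (period length 8).
Convergents:
  p_0/q_0 = 49/1
  p_1/q_1 = 50/1
  p_2/q_2 = 599/12
  p_3/q_3 = 1248/25
  p_4/q_4 = 30551/612
q_3 = 25 ≤ 77 < 612 = q_4, so the answer is 1248/25.

1248/25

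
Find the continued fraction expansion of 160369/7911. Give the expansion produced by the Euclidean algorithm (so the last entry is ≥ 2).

160369 = 20·7911 + 2149
7911 = 3·2149 + 1464
2149 = 1·1464 + 685
1464 = 2·685 + 94
685 = 7·94 + 27
94 = 3·27 + 13
27 = 2·13 + 1
13 = 13·1 + 0  (stop)
So 160369/7911 = [20; 3, 1, 2, 7, 3, 2, 13].

[20; 3, 1, 2, 7, 3, 2, 13]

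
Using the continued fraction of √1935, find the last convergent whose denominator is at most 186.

3871/88

√1935 = [43; 1, 86, …] (period length 2).
Convergents:
  p_0/q_0 = 43/1
  p_1/q_1 = 44/1
  p_2/q_2 = 3827/87
  p_3/q_3 = 3871/88
  p_4/q_4 = 336733/7655
q_3 = 88 ≤ 186 < 7655 = q_4, so the answer is 3871/88.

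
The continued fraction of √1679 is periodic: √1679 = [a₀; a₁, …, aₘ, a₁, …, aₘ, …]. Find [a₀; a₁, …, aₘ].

[40; 1, 39, 1, 80]

a₀ = ⌊√1679⌋ = 40.
With m₀=0, d₀=1 and mₖ₊₁ = dₖaₖ − mₖ, dₖ₊₁ = (n − mₖ₊₁²)/dₖ, aₖ₊₁ = ⌊(a₀+mₖ₊₁)/dₖ₊₁⌋:
  k=1: m=40, d=79, a=1
  k=2: m=39, d=2, a=39
  k=3: m=39, d=79, a=1
  k=4: m=40, d=1, a=80
d=1 and a=2a₀=80 at k=4, so the next step gives (m, d) = (40, 79) again — its k=1 value — and the period has length 4.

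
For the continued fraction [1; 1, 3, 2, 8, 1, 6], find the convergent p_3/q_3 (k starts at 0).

Using pₖ = aₖpₖ₋₁ + pₖ₋₂, qₖ = aₖqₖ₋₁ + qₖ₋₂ (with p₋₁=1, p₋₂=0, q₋₁=0, q₋₂=1):
  k=0: a=1, p=1, q=1
  k=1: a=1, p=2, q=1
  k=2: a=3, p=7, q=4
  k=3: a=2, p=16, q=9

16/9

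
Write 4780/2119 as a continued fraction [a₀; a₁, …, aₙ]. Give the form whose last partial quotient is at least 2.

4780 = 2*2119 + 542
2119 = 3*542 + 493
542 = 1*493 + 49
493 = 10*49 + 3
49 = 16*3 + 1
3 = 3*1 + 0  (stop)
So 4780/2119 = [2; 3, 1, 10, 16, 3].

[2; 3, 1, 10, 16, 3]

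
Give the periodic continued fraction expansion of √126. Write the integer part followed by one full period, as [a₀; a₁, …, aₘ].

[11; 4, 2, 4, 22]

a₀ = ⌊√126⌋ = 11.
With m₀=0, d₀=1 and mₖ₊₁ = dₖaₖ − mₖ, dₖ₊₁ = (n − mₖ₊₁²)/dₖ, aₖ₊₁ = ⌊(a₀+mₖ₊₁)/dₖ₊₁⌋:
  k=1: m=11, d=5, a=4
  k=2: m=9, d=9, a=2
  k=3: m=9, d=5, a=4
  k=4: m=11, d=1, a=22
d=1 and a=2a₀=22 at k=4, so the next step gives (m, d) = (11, 5) again — its k=1 value — and the period has length 4.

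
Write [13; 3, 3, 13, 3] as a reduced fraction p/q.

Using pₖ = aₖpₖ₋₁ + pₖ₋₂ and qₖ = aₖqₖ₋₁ + qₖ₋₂:
  k=0: a=13, p=13, q=1
  k=1: a=3, p=40, q=3
  k=2: a=3, p=133, q=10
  k=3: a=13, p=1769, q=133
  k=4: a=3, p=5440, q=409

5440/409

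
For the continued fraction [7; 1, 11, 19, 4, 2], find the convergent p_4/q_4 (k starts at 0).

7347/928

Using pₖ = aₖpₖ₋₁ + pₖ₋₂, qₖ = aₖqₖ₋₁ + qₖ₋₂ (with p₋₁=1, p₋₂=0, q₋₁=0, q₋₂=1):
  k=0: a=7, p=7, q=1
  k=1: a=1, p=8, q=1
  k=2: a=11, p=95, q=12
  k=3: a=19, p=1813, q=229
  k=4: a=4, p=7347, q=928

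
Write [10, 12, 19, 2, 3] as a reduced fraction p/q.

16526/1639

Using pₖ = aₖpₖ₋₁ + pₖ₋₂ and qₖ = aₖqₖ₋₁ + qₖ₋₂:
  k=0: a=10, p=10, q=1
  k=1: a=12, p=121, q=12
  k=2: a=19, p=2309, q=229
  k=3: a=2, p=4739, q=470
  k=4: a=3, p=16526, q=1639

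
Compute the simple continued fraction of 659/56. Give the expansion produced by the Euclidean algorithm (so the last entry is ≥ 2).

659 = 11·56 + 43
56 = 1·43 + 13
43 = 3·13 + 4
13 = 3·4 + 1
4 = 4·1 + 0  (stop)
So 659/56 = [11; 1, 3, 3, 4].

[11; 1, 3, 3, 4]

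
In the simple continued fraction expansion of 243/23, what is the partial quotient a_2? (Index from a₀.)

1

243 = 10·23 + 13   →  a_0 = 10
23 = 1·13 + 10   →  a_1 = 1
13 = 1·10 + 3   →  a_2 = 1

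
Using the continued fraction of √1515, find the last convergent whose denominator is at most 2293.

√1515 = [38; 1, 11, 1, 76, …] (period length 4).
Convergents:
  p_0/q_0 = 38/1
  p_1/q_1 = 39/1
  p_2/q_2 = 467/12
  p_3/q_3 = 506/13
  p_4/q_4 = 38923/1000
  p_5/q_5 = 39429/1013
  p_6/q_6 = 472642/12143
q_5 = 1013 ≤ 2293 < 12143 = q_6, so the answer is 39429/1013.

39429/1013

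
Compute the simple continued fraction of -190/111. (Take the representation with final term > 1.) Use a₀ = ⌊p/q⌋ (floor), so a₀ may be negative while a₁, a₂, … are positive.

[-2; 3, 2, 7, 2]

-190 = -2×111 + 32
111 = 3×32 + 15
32 = 2×15 + 2
15 = 7×2 + 1
2 = 2×1 + 0  (stop)
So -190/111 = [-2; 3, 2, 7, 2].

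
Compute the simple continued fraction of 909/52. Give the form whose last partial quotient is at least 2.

909 = 17*52 + 25
52 = 2*25 + 2
25 = 12*2 + 1
2 = 2*1 + 0  (stop)
So 909/52 = [17; 2, 12, 2].

[17; 2, 12, 2]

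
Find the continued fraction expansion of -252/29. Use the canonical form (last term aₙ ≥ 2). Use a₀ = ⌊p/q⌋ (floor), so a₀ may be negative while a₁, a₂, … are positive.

-252 = -9×29 + 9
29 = 3×9 + 2
9 = 4×2 + 1
2 = 2×1 + 0  (stop)
So -252/29 = [-9; 3, 4, 2].

[-9; 3, 4, 2]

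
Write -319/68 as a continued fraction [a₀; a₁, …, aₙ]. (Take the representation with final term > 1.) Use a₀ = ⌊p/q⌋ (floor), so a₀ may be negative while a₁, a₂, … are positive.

[-5; 3, 4, 5]

-319 = -5*68 + 21
68 = 3*21 + 5
21 = 4*5 + 1
5 = 5*1 + 0  (stop)
So -319/68 = [-5; 3, 4, 5].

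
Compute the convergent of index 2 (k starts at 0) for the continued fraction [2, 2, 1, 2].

Using pₖ = aₖpₖ₋₁ + pₖ₋₂, qₖ = aₖqₖ₋₁ + qₖ₋₂ (with p₋₁=1, p₋₂=0, q₋₁=0, q₋₂=1):
  k=0: a=2, p=2, q=1
  k=1: a=2, p=5, q=2
  k=2: a=1, p=7, q=3

7/3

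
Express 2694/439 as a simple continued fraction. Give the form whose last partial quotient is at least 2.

2694 = 6·439 + 60
439 = 7·60 + 19
60 = 3·19 + 3
19 = 6·3 + 1
3 = 3·1 + 0  (stop)
So 2694/439 = [6; 7, 3, 6, 3].

[6; 7, 3, 6, 3]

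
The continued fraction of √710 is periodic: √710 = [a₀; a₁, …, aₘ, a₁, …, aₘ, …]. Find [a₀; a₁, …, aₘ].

a₀ = ⌊√710⌋ = 26.
With m₀=0, d₀=1 and mₖ₊₁ = dₖaₖ − mₖ, dₖ₊₁ = (n − mₖ₊₁²)/dₖ, aₖ₊₁ = ⌊(a₀+mₖ₊₁)/dₖ₊₁⌋:
  k=1: m=26, d=34, a=1
  k=2: m=8, d=19, a=1
  k=3: m=11, d=31, a=1
  k=4: m=20, d=10, a=4
  k=5: m=20, d=31, a=1
  k=6: m=11, d=19, a=1
  k=7: m=8, d=34, a=1
  k=8: m=26, d=1, a=52
d=1 and a=2a₀=52 at k=8, so the next step gives (m, d) = (26, 34) again — its k=1 value — and the period has length 8.

[26; 1, 1, 1, 4, 1, 1, 1, 52]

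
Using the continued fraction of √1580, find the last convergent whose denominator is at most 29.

√1580 = [39; 1, 2, 1, 78, …] (period length 4).
Convergents:
  p_0/q_0 = 39/1
  p_1/q_1 = 40/1
  p_2/q_2 = 119/3
  p_3/q_3 = 159/4
  p_4/q_4 = 12521/315
q_3 = 4 ≤ 29 < 315 = q_4, so the answer is 159/4.

159/4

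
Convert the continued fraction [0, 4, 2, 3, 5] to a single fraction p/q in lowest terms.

37/164

Using pₖ = aₖpₖ₋₁ + pₖ₋₂ and qₖ = aₖqₖ₋₁ + qₖ₋₂:
  k=0: a=0, p=0, q=1
  k=1: a=4, p=1, q=4
  k=2: a=2, p=2, q=9
  k=3: a=3, p=7, q=31
  k=4: a=5, p=37, q=164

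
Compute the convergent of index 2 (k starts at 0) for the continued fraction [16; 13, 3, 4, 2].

Using pₖ = aₖpₖ₋₁ + pₖ₋₂, qₖ = aₖqₖ₋₁ + qₖ₋₂ (with p₋₁=1, p₋₂=0, q₋₁=0, q₋₂=1):
  k=0: a=16, p=16, q=1
  k=1: a=13, p=209, q=13
  k=2: a=3, p=643, q=40

643/40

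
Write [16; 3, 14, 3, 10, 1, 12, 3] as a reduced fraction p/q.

969815/59404

Using pₖ = aₖpₖ₋₁ + pₖ₋₂ and qₖ = aₖqₖ₋₁ + qₖ₋₂:
  k=0: a=16, p=16, q=1
  k=1: a=3, p=49, q=3
  k=2: a=14, p=702, q=43
  k=3: a=3, p=2155, q=132
  k=4: a=10, p=22252, q=1363
  k=5: a=1, p=24407, q=1495
  k=6: a=12, p=315136, q=19303
  k=7: a=3, p=969815, q=59404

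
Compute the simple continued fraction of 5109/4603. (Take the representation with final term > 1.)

5109 = 1×4603 + 506
4603 = 9×506 + 49
506 = 10×49 + 16
49 = 3×16 + 1
16 = 16×1 + 0  (stop)
So 5109/4603 = [1; 9, 10, 3, 16].

[1; 9, 10, 3, 16]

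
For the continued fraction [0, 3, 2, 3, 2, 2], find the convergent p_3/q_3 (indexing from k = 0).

Using pₖ = aₖpₖ₋₁ + pₖ₋₂, qₖ = aₖqₖ₋₁ + qₖ₋₂ (with p₋₁=1, p₋₂=0, q₋₁=0, q₋₂=1):
  k=0: a=0, p=0, q=1
  k=1: a=3, p=1, q=3
  k=2: a=2, p=2, q=7
  k=3: a=3, p=7, q=24

7/24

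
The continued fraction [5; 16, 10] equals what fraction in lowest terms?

Using pₖ = aₖpₖ₋₁ + pₖ₋₂ and qₖ = aₖqₖ₋₁ + qₖ₋₂:
  k=0: a=5, p=5, q=1
  k=1: a=16, p=81, q=16
  k=2: a=10, p=815, q=161

815/161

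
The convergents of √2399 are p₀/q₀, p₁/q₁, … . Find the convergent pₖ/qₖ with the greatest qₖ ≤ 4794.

232751/4752

√2399 = [48; 1, 47, 1, 96, …] (period length 4).
Convergents:
  p_0/q_0 = 48/1
  p_1/q_1 = 49/1
  p_2/q_2 = 2351/48
  p_3/q_3 = 2400/49
  p_4/q_4 = 232751/4752
  p_5/q_5 = 235151/4801
q_4 = 4752 ≤ 4794 < 4801 = q_5, so the answer is 232751/4752.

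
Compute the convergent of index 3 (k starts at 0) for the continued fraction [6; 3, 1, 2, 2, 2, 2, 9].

Using pₖ = aₖpₖ₋₁ + pₖ₋₂, qₖ = aₖqₖ₋₁ + qₖ₋₂ (with p₋₁=1, p₋₂=0, q₋₁=0, q₋₂=1):
  k=0: a=6, p=6, q=1
  k=1: a=3, p=19, q=3
  k=2: a=1, p=25, q=4
  k=3: a=2, p=69, q=11

69/11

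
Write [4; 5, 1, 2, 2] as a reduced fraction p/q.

Fold from the inside: start with 2/1.
  2 + 1/2 = 5/2
  1 + 2/5 = 7/5
  5 + 5/7 = 40/7
  4 + 7/40 = 167/40

167/40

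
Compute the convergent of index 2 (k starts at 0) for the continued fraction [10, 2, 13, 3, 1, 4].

Using pₖ = aₖpₖ₋₁ + pₖ₋₂, qₖ = aₖqₖ₋₁ + qₖ₋₂ (with p₋₁=1, p₋₂=0, q₋₁=0, q₋₂=1):
  k=0: a=10, p=10, q=1
  k=1: a=2, p=21, q=2
  k=2: a=13, p=283, q=27

283/27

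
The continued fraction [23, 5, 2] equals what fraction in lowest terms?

255/11

Using pₖ = aₖpₖ₋₁ + pₖ₋₂ and qₖ = aₖqₖ₋₁ + qₖ₋₂:
  k=0: a=23, p=23, q=1
  k=1: a=5, p=116, q=5
  k=2: a=2, p=255, q=11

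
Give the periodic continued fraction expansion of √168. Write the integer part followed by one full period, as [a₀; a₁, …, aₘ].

[12; 1, 24]

a₀ = ⌊√168⌋ = 12.
With m₀=0, d₀=1 and mₖ₊₁ = dₖaₖ − mₖ, dₖ₊₁ = (n − mₖ₊₁²)/dₖ, aₖ₊₁ = ⌊(a₀+mₖ₊₁)/dₖ₊₁⌋:
  k=1: m=12, d=24, a=1
  k=2: m=12, d=1, a=24
d=1 and a=2a₀=24 at k=2, so the next step gives (m, d) = (12, 24) again — its k=1 value — and the period has length 2.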